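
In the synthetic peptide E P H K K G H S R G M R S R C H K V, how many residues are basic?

K, R, and H are the three residues with basic side chains (ε-amine, guanidinium, and imidazole respectively).
Matching residues: H3, K4, K5, H7, R9, R12, R14, H16, K17.

9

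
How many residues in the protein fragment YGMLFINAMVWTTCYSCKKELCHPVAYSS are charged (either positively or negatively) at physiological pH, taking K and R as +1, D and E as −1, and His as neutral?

Charged side chains at pH ~7.4: K, R (positive); D, E (negative).
Matching residues: K18, K19, E20.

3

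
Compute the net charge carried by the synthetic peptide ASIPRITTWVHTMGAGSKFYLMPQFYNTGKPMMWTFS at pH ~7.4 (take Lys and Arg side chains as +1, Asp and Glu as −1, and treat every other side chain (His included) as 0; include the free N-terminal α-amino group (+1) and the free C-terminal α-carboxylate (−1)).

Positive (K, R): R5, K18, K30 → +3.
Negative (D, E): none → −0.
The N-terminus (+1) and C-terminus (−1) cancel.
Net charge = (+3) + (−0) = +3.

+3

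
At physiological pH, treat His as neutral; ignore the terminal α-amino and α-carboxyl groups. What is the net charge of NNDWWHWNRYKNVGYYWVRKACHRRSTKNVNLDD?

+4

Near pH 7.4, K and R contribute +1 each, D and E contribute −1 each, and every other side chain (His included, as stated) is uncharged.
Positive (K, R): R9, K11, R19, K20, R24, R25, K28 → +7.
Negative (D, E): D3, D33, D34 → −3.
Net charge = (+7) + (−3) = +4.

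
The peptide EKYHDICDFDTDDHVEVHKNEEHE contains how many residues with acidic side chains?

10

Only D (aspartate) and E (glutamate) carry a side-chain carboxylic acid.
Matching residues: E1, D5, D8, D10, D12, D13, E16, E21, E22, E24.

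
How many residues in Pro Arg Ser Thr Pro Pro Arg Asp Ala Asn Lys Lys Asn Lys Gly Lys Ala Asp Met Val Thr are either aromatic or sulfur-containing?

Aromatic: F, W, Y. Sulfur-containing: C, M.
Aromatic residues here: none (0).
Sulfur-containing residues here: Met19 (1).
The two groups share no amino acid, so total = 0 + 1 = 1.

1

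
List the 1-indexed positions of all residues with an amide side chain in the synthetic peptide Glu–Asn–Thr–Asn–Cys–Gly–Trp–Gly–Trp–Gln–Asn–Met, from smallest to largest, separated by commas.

2, 4, 10, 11

Only N (asparagine) and Q (glutamine) carry a side-chain carboxamide.
Matching residues: Asn2, Asn4, Gln10, Asn11.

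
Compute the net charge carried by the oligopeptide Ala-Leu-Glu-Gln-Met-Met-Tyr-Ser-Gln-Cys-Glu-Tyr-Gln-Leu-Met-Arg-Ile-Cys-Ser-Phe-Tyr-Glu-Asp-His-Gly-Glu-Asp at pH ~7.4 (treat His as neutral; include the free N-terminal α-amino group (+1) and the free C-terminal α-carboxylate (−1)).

-5

At pH ~7.4 the Lys and Arg side chains are protonated (+1), the Asp and Glu side chains are deprotonated (−1), and with His taken as neutral all other side chains carry no charge.
Positive (K, R): Arg16 → +1.
Negative (D, E): Glu3, Glu11, Glu22, Asp23, Glu26, Asp27 → −6.
The N-terminus (+1) and C-terminus (−1) cancel.
Net charge = (+1) + (−6) = −5.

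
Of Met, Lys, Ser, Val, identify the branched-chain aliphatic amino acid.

Val

Valine (V), leucine (L), and isoleucine (I) are the branched-chain amino acids.
Of the listed options, only Val belongs to this group.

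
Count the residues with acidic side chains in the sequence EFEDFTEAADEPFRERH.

7

The acidic residues are Asp (D) and Glu (E), whose side chains end in a carboxylate group.
Matching residues: E1, E3, D4, E7, D10, E11, E15.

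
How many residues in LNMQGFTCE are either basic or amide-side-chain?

2

Basic: H, K, R. Amide-side-chain: N, Q.
Basic residues here: none (0).
Amide-side-chain residues here: N2, Q4 (2).
The two groups share no amino acid, so total = 0 + 2 = 2.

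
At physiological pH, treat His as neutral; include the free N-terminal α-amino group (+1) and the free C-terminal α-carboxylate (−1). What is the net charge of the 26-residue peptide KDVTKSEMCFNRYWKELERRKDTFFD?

+1

The side chains ionized at physiological pH are Lys/Arg (+1) and Asp/Glu (−1); with His treated as neutral, nothing else contributes.
Positive (K, R): K1, K5, R12, K15, R19, R20, K21 → +7.
Negative (D, E): D2, E7, E16, E18, D22, D26 → −6.
The N-terminus (+1) and C-terminus (−1) cancel.
Net charge = (+7) + (−6) = +1.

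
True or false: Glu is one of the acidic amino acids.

Aspartate (D) and glutamate (E) have carboxylic-acid side chains and are the acidic amino acids.
Glutamate is in this group.

True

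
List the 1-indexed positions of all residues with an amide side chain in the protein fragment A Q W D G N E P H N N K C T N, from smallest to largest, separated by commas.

The amide-side-chain residues are Asn (N) and Gln (Q).
Matching residues: Q2, N6, N10, N11, N15.

2, 6, 10, 11, 15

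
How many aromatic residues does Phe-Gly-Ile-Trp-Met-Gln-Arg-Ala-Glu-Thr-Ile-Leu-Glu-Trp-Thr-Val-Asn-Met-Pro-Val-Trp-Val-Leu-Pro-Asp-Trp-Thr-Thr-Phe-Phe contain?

F, W, and Y each carry an aromatic ring on the side chain.
Matching residues: Phe1, Trp4, Trp14, Trp21, Trp26, Phe29, Phe30.

7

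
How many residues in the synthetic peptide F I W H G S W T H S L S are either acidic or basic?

Acidic: D, E. Basic: H, K, R.
Acidic residues here: none (0).
Basic residues here: H4, H9 (2).
The two groups share no amino acid, so total = 0 + 2 = 2.

2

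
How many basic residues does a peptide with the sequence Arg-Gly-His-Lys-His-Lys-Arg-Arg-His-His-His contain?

10

Lysine (K), arginine (R), and histidine (H) have basic, nitrogen-containing side chains.
Matching residues: Arg1, His3, Lys4, His5, Lys6, Arg7, Arg8, His9, His10, His11.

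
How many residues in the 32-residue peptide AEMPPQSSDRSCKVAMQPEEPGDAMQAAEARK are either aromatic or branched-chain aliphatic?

Aromatic: F, W, Y. Branched-chain aliphatic: I, L, V.
Aromatic residues here: none (0).
Branched-chain aliphatic residues here: V14 (1).
The two groups share no amino acid, so total = 0 + 1 = 1.

1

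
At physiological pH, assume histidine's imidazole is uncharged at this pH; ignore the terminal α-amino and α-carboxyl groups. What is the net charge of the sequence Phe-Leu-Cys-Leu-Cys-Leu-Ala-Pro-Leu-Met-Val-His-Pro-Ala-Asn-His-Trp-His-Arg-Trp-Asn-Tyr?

Near pH 7.4, K and R contribute +1 each, D and E contribute −1 each, and every other side chain (His included, as stated) is uncharged.
Positive (K, R): Arg19 → +1.
Negative (D, E): none → −0.
Net charge = (+1) + (−0) = +1.

+1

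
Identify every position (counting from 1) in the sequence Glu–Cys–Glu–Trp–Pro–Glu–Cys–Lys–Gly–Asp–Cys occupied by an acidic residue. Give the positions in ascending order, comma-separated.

Only D (aspartate) and E (glutamate) carry a side-chain carboxylic acid.
Matching residues: Glu1, Glu3, Glu6, Asp10.

1, 3, 6, 10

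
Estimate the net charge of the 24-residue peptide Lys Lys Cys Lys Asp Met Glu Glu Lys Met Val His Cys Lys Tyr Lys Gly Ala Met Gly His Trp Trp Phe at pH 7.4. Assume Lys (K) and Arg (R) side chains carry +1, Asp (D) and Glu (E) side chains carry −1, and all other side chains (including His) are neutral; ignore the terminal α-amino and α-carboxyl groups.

Positive (K, R): Lys1, Lys2, Lys4, Lys9, Lys14, Lys16 → +6.
Negative (D, E): Asp5, Glu7, Glu8 → −3.
Net charge = (+6) + (−3) = +3.

+3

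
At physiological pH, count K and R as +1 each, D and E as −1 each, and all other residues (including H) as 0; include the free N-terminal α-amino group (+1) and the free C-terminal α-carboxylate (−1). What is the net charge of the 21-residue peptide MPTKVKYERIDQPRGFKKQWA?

+4

Positive (K, R): K4, K6, R9, R14, K17, K18 → +6.
Negative (D, E): E8, D11 → −2.
The N-terminus (+1) and C-terminus (−1) cancel.
Net charge = (+6) + (−2) = +4.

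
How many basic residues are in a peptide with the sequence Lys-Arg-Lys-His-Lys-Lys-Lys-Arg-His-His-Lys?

11

Lysine (K), arginine (R), and histidine (H) have basic, nitrogen-containing side chains.
Matching residues: Lys1, Arg2, Lys3, His4, Lys5, Lys6, Lys7, Arg8, His9, His10, Lys11.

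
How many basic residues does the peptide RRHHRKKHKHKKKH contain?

14

The basic amino acids are Lys (K), Arg (R), and His (H).
Matching residues: R1, R2, H3, H4, R5, K6, K7, H8, K9, H10, K11, K12, K13, H14.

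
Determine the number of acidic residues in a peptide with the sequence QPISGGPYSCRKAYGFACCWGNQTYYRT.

0

Only D (aspartate) and E (glutamate) carry a side-chain carboxylic acid.
None of the 28 residues belong to this group.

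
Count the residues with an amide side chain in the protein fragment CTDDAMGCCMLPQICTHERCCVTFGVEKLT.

1

The amide-side-chain residues are Asn (N) and Gln (Q).
Matching residues: Q13.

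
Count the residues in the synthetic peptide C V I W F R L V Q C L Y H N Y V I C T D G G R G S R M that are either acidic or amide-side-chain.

3

Acidic: D, E. Amide-side-chain: N, Q.
Acidic residues here: D20 (1).
Amide-side-chain residues here: Q9, N14 (2).
The two groups share no amino acid, so total = 1 + 2 = 3.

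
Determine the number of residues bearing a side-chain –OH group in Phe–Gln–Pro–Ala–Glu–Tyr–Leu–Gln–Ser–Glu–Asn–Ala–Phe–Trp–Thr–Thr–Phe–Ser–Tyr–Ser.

7

The –OH-bearing residues are Ser, Thr (aliphatic alcohols), and Tyr (phenol).
Matching residues: Tyr6, Ser9, Thr15, Thr16, Ser18, Tyr19, Ser20.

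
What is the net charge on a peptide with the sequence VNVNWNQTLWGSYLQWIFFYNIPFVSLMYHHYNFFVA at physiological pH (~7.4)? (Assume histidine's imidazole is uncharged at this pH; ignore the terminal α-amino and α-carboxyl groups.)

0

At pH ~7.4 the Lys and Arg side chains are protonated (+1), the Asp and Glu side chains are deprotonated (−1), and with His taken as neutral all other side chains carry no charge.
Positive (K, R): none → +0.
Negative (D, E): none → −0.
Net charge = (+0) + (−0) = 0.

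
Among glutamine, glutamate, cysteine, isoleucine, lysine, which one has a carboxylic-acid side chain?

glutamate

Aspartate (D) and glutamate (E) have carboxylic-acid side chains and are the acidic amino acids.
Of the listed options, only glutamate belongs to this group.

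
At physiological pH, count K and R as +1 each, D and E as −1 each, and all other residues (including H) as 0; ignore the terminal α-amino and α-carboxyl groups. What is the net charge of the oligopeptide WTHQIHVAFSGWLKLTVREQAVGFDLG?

Positive (K, R): K14, R18 → +2.
Negative (D, E): E19, D25 → −2.
Net charge = (+2) + (−2) = 0.

0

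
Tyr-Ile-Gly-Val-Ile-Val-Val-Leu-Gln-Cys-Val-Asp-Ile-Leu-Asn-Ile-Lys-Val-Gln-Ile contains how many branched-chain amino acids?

12

V, L, and I make up the branched-chain aliphatic group.
Matching residues: Ile2, Val4, Ile5, Val6, Val7, Leu8, Val11, Ile13, Leu14, Ile16, Val18, Ile20.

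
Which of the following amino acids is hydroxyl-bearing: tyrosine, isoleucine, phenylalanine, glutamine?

Serine (S), threonine (T), and tyrosine (Y) each carry a hydroxyl group on the side chain.
Of the listed options, only tyrosine belongs to this group.

tyrosine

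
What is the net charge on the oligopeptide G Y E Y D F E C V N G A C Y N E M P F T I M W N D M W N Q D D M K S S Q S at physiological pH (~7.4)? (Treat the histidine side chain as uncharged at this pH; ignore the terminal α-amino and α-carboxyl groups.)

At pH ~7.4 the Lys and Arg side chains are protonated (+1), the Asp and Glu side chains are deprotonated (−1), and with His taken as neutral all other side chains carry no charge.
Positive (K, R): K33 → +1.
Negative (D, E): E3, D5, E7, E16, D25, D30, D31 → −7.
Net charge = (+1) + (−7) = −6.

-6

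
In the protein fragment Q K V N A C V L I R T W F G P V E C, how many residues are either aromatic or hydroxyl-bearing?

3

Aromatic: F, W, Y. Hydroxyl-bearing: S, T, Y.
Aromatic residues here: W12, F13 (2).
Hydroxyl-bearing residues here: T11 (1).
(Y belongs to both groups, but none appear in this sequence.) Total = 2 + 1 = 3.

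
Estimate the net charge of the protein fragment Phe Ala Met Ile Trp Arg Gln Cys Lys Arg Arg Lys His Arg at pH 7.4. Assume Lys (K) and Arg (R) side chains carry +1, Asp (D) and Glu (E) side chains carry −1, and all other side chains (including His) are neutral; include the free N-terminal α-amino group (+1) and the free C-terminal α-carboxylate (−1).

Positive (K, R): Arg6, Lys9, Arg10, Arg11, Lys12, Arg14 → +6.
Negative (D, E): none → −0.
The N-terminus (+1) and C-terminus (−1) cancel.
Net charge = (+6) + (−0) = +6.

+6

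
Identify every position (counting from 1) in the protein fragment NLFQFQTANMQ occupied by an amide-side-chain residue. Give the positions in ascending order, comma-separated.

Asparagine (N) and glutamine (Q) have uncharged amide side chains.
Matching residues: N1, Q4, Q6, N9, Q11.

1, 4, 6, 9, 11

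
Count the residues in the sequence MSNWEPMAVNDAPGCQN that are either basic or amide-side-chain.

4

Basic: H, K, R. Amide-side-chain: N, Q.
Basic residues here: none (0).
Amide-side-chain residues here: N3, N10, Q16, N17 (4).
The two groups share no amino acid, so total = 0 + 4 = 4.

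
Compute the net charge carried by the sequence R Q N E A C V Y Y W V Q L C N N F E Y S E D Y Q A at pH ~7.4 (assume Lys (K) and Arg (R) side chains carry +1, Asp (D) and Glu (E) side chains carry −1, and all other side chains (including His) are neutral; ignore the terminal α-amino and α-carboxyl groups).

-3

Positive (K, R): R1 → +1.
Negative (D, E): E4, E18, E21, D22 → −4.
Net charge = (+1) + (−4) = −3.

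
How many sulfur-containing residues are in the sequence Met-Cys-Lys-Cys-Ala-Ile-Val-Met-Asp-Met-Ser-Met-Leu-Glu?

The sulfur-bearing residues are cysteine (–SH) and methionine (–S–CH₃).
Matching residues: Met1, Cys2, Cys4, Met8, Met10, Met12.

6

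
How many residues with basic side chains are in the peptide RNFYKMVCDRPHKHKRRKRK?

12

Lysine (K), arginine (R), and histidine (H) have basic, nitrogen-containing side chains.
Matching residues: R1, K5, R10, H12, K13, H14, K15, R16, R17, K18, R19, K20.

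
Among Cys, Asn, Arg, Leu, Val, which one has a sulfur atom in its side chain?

Cys

The sulfur-bearing residues are cysteine (–SH) and methionine (–S–CH₃).
Of the listed options, only Cys belongs to this group.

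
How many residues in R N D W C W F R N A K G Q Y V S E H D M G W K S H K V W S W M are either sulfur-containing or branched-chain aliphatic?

Sulfur-containing: C, M. Branched-chain aliphatic: I, L, V.
Sulfur-containing residues here: C5, M20, M31 (3).
Branched-chain aliphatic residues here: V15, V27 (2).
The two groups share no amino acid, so total = 3 + 2 = 5.

5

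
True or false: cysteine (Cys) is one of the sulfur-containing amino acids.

Only Cys (C) and Met (M) have a sulfur atom in the side chain.
Cysteine is in this group.

True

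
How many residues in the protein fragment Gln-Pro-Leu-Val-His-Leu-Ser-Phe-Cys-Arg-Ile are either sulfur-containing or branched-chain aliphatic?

5

Sulfur-containing: C, M. Branched-chain aliphatic: I, L, V.
Sulfur-containing residues here: Cys9 (1).
Branched-chain aliphatic residues here: Leu3, Val4, Leu6, Ile11 (4).
The two groups share no amino acid, so total = 1 + 4 = 5.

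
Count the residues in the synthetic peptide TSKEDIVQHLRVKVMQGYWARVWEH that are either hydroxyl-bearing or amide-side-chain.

Hydroxyl-bearing: S, T, Y. Amide-side-chain: N, Q.
Hydroxyl-bearing residues here: T1, S2, Y18 (3).
Amide-side-chain residues here: Q8, Q16 (2).
The two groups share no amino acid, so total = 3 + 2 = 5.

5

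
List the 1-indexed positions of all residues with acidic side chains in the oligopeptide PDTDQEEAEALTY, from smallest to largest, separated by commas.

2, 4, 6, 7, 9

Aspartate (D) and glutamate (E) have carboxylic-acid side chains and are the acidic amino acids.
Matching residues: D2, D4, E6, E7, E9.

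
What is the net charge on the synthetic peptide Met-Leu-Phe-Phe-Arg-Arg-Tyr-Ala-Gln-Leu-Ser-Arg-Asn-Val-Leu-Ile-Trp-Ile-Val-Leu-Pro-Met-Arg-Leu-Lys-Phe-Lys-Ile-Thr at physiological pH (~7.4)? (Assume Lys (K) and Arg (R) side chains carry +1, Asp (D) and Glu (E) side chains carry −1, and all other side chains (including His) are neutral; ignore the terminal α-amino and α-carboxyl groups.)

Positive (K, R): Arg5, Arg6, Arg12, Arg23, Lys25, Lys27 → +6.
Negative (D, E): none → −0.
Net charge = (+6) + (−0) = +6.

+6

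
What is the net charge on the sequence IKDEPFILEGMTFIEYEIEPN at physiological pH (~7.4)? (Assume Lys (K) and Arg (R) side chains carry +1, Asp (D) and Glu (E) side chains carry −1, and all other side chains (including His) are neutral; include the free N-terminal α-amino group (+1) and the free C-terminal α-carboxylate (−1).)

-5

Positive (K, R): K2 → +1.
Negative (D, E): D3, E4, E9, E15, E17, E19 → −6.
The N-terminus (+1) and C-terminus (−1) cancel.
Net charge = (+1) + (−6) = −5.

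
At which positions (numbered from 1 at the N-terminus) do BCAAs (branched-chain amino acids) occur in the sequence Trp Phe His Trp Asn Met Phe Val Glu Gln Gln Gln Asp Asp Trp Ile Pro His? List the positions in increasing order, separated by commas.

The BCAAs are Val, Leu, and Ile — aliphatic side chains with a branch point.
Matching residues: Val8, Ile16.

8, 16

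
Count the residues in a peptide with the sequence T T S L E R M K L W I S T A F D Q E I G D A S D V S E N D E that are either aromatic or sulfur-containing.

3

Aromatic: F, W, Y. Sulfur-containing: C, M.
Aromatic residues here: W10, F15 (2).
Sulfur-containing residues here: M7 (1).
The two groups share no amino acid, so total = 2 + 1 = 3.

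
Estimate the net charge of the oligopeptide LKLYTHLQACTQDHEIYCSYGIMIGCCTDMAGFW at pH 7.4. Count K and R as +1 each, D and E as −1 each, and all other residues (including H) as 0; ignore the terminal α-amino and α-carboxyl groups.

-2

Positive (K, R): K2 → +1.
Negative (D, E): D13, E15, D29 → −3.
Net charge = (+1) + (−3) = −2.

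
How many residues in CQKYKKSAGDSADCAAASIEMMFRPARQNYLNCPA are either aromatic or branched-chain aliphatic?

5

Aromatic: F, W, Y. Branched-chain aliphatic: I, L, V.
Aromatic residues here: Y4, F23, Y30 (3).
Branched-chain aliphatic residues here: I19, L31 (2).
The two groups share no amino acid, so total = 3 + 2 = 5.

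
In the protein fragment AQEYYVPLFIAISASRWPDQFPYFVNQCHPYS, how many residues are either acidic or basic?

Acidic: D, E. Basic: H, K, R.
Acidic residues here: E3, D19 (2).
Basic residues here: R16, H29 (2).
The two groups share no amino acid, so total = 2 + 2 = 4.

4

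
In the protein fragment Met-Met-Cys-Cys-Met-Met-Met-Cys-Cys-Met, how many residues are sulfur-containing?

The sulfur-bearing residues are cysteine (–SH) and methionine (–S–CH₃).
Matching residues: Met1, Met2, Cys3, Cys4, Met5, Met6, Met7, Cys8, Cys9, Met10.

10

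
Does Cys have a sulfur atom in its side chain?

Yes

The sulfur-bearing residues are cysteine (–SH) and methionine (–S–CH₃).
Cysteine is in this group.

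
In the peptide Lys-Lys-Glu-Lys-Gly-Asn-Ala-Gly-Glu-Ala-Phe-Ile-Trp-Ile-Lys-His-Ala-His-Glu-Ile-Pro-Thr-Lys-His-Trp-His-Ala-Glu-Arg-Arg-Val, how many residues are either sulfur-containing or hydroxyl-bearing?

1

Sulfur-containing: C, M. Hydroxyl-bearing: S, T, Y.
Sulfur-containing residues here: none (0).
Hydroxyl-bearing residues here: Thr22 (1).
The two groups share no amino acid, so total = 0 + 1 = 1.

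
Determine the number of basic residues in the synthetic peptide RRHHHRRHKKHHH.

13

Lysine (K), arginine (R), and histidine (H) have basic, nitrogen-containing side chains.
Matching residues: R1, R2, H3, H4, H5, R6, R7, H8, K9, K10, H11, H12, H13.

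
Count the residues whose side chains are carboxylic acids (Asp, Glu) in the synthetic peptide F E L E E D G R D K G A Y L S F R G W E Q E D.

Matching residues: E2, E4, E5, D6, D9, E20, E22, D23.

8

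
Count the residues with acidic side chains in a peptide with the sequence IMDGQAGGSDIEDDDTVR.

The acidic residues are Asp (D) and Glu (E), whose side chains end in a carboxylate group.
Matching residues: D3, D10, E12, D13, D14, D15.

6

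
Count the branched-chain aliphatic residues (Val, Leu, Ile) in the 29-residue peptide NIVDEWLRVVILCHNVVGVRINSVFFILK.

Matching residues: I2, V3, L7, V9, V10, I11, L12, V16, V17, V19, I21, V24, I27, L28.

14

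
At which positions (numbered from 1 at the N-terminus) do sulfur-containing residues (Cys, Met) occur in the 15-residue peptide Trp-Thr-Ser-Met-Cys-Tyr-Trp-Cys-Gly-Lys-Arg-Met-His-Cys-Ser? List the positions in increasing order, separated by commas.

4, 5, 8, 12, 14

Matching residues: Met4, Cys5, Cys8, Met12, Cys14.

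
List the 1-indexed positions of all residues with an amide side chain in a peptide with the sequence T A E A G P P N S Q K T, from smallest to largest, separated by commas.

Asparagine (N) and glutamine (Q) have uncharged amide side chains.
Matching residues: N8, Q10.

8, 10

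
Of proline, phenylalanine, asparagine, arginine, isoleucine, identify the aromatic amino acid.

phenylalanine

The aromatic amino acids are Phe (F, benzyl), Trp (W, indole), and Tyr (Y, phenol).
Of the listed options, only phenylalanine belongs to this group.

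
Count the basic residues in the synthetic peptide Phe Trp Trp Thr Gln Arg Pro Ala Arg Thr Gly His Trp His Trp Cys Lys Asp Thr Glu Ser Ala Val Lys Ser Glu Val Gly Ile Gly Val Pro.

K, R, and H are the three residues with basic side chains (ε-amine, guanidinium, and imidazole respectively).
Matching residues: Arg6, Arg9, His12, His14, Lys17, Lys24.

6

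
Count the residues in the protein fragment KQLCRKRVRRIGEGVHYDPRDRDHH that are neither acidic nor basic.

Acidic: D, E. Basic: K, R, H. All other residues are neither.
Matching residues: Q2, L3, C4, V8, I11, G12, G14, V15, Y17, P19.

10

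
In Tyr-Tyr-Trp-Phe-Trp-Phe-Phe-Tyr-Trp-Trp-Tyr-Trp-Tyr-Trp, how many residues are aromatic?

The aromatic amino acids are Phe (F, benzyl), Trp (W, indole), and Tyr (Y, phenol).
Matching residues: Tyr1, Tyr2, Trp3, Phe4, Trp5, Phe6, Phe7, Tyr8, Trp9, Trp10, Tyr11, Trp12, Tyr13, Trp14.

14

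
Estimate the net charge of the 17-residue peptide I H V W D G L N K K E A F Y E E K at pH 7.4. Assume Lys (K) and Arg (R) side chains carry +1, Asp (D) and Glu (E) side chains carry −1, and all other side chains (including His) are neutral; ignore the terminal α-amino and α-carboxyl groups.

Positive (K, R): K9, K10, K17 → +3.
Negative (D, E): D5, E11, E15, E16 → −4.
Net charge = (+3) + (−4) = −1.

-1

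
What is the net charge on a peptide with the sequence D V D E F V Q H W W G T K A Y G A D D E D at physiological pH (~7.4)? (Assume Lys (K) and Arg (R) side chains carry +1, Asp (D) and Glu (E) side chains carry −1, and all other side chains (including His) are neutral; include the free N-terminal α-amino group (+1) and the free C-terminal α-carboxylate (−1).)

Positive (K, R): K13 → +1.
Negative (D, E): D1, D3, E4, D18, D19, E20, D21 → −7.
The N-terminus (+1) and C-terminus (−1) cancel.
Net charge = (+1) + (−7) = −6.

-6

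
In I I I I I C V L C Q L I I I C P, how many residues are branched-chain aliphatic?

11

The BCAAs are Val, Leu, and Ile — aliphatic side chains with a branch point.
Matching residues: I1, I2, I3, I4, I5, V7, L8, L11, I12, I13, I14.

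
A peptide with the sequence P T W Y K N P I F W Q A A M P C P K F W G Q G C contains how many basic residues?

2

K, R, and H are the three residues with basic side chains (ε-amine, guanidinium, and imidazole respectively).
Matching residues: K5, K18.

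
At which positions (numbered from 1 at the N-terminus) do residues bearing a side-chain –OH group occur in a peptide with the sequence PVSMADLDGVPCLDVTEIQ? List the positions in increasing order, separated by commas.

S, T, and Y are the three residues with a side-chain hydroxyl.
Matching residues: S3, T16.

3, 16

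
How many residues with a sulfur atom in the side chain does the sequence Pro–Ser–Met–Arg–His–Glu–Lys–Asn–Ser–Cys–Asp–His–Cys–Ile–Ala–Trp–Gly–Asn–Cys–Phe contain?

Cysteine (C, thiol) and methionine (M, thioether) are the two sulfur-containing amino acids.
Matching residues: Met3, Cys10, Cys13, Cys19.

4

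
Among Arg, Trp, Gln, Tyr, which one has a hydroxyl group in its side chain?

S, T, and Y are the three residues with a side-chain hydroxyl.
Of the listed options, only Tyr belongs to this group.

Tyr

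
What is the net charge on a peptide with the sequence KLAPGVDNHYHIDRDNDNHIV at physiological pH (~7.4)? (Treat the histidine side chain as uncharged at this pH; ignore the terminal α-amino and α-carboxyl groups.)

At pH ~7.4 the Lys and Arg side chains are protonated (+1), the Asp and Glu side chains are deprotonated (−1), and with His taken as neutral all other side chains carry no charge.
Positive (K, R): K1, R14 → +2.
Negative (D, E): D7, D13, D15, D17 → −4.
Net charge = (+2) + (−4) = −2.

-2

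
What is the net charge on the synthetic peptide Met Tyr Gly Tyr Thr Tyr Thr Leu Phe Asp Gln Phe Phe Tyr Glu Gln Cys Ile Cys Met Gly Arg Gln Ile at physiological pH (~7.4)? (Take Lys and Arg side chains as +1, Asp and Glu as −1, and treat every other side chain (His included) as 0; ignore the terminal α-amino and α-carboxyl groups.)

-1

Positive (K, R): Arg22 → +1.
Negative (D, E): Asp10, Glu15 → −2.
Net charge = (+1) + (−2) = −1.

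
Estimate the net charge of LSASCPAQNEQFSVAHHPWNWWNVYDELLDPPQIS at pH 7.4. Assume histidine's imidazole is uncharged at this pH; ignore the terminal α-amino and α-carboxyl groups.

The side chains ionized at physiological pH are Lys/Arg (+1) and Asp/Glu (−1); with His treated as neutral, nothing else contributes.
Positive (K, R): none → +0.
Negative (D, E): E10, D26, E27, D30 → −4.
Net charge = (+0) + (−4) = −4.

-4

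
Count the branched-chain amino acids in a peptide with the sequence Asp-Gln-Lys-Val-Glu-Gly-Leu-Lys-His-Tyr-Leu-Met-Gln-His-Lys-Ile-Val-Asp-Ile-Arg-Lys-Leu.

V, L, and I make up the branched-chain aliphatic group.
Matching residues: Val4, Leu7, Leu11, Ile16, Val17, Ile19, Leu22.

7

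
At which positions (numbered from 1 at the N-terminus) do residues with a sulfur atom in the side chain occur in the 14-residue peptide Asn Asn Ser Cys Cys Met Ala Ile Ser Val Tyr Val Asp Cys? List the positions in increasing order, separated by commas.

4, 5, 6, 14

Only Cys (C) and Met (M) have a sulfur atom in the side chain.
Matching residues: Cys4, Cys5, Met6, Cys14.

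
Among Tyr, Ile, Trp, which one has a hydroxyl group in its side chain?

Tyr

The –OH-bearing residues are Ser, Thr (aliphatic alcohols), and Tyr (phenol).
Of the listed options, only Tyr belongs to this group.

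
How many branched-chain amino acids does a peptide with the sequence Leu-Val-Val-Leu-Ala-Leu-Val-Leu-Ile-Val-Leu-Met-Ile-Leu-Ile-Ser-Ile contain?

14

The BCAAs are Val, Leu, and Ile — aliphatic side chains with a branch point.
Matching residues: Leu1, Val2, Val3, Leu4, Leu6, Val7, Leu8, Ile9, Val10, Leu11, Ile13, Leu14, Ile15, Ile17.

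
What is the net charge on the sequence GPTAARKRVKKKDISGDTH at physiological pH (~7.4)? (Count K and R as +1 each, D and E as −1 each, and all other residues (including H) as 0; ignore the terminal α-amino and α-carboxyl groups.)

Positive (K, R): R6, K7, R8, K10, K11, K12 → +6.
Negative (D, E): D13, D17 → −2.
Net charge = (+6) + (−2) = +4.

+4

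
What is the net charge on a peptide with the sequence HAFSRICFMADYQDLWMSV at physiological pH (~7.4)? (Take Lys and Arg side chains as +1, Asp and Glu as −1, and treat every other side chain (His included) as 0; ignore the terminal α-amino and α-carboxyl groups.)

Positive (K, R): R5 → +1.
Negative (D, E): D11, D14 → −2.
Net charge = (+1) + (−2) = −1.

-1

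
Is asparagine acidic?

The acidic residues are Asp (D) and Glu (E), whose side chains end in a carboxylate group.
Asparagine is not in this group.

No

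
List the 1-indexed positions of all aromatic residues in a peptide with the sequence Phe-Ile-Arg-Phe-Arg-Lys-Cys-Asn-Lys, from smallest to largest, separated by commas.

The aromatic amino acids are Phe (F, benzyl), Trp (W, indole), and Tyr (Y, phenol).
Matching residues: Phe1, Phe4.

1, 4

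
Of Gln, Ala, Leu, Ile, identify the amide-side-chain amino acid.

The amide-side-chain residues are Asn (N) and Gln (Q).
Of the listed options, only Gln belongs to this group.

Gln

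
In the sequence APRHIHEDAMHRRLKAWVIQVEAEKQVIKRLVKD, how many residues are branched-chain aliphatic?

9

The BCAAs are Val, Leu, and Ile — aliphatic side chains with a branch point.
Matching residues: I5, L14, V18, I19, V21, V27, I28, L31, V32.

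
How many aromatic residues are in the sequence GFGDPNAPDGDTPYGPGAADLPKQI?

The aromatic amino acids are Phe (F, benzyl), Trp (W, indole), and Tyr (Y, phenol).
Matching residues: F2, Y14.

2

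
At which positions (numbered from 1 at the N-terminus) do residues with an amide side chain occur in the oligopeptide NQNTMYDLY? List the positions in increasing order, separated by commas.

Only N (asparagine) and Q (glutamine) carry a side-chain carboxamide.
Matching residues: N1, Q2, N3.

1, 2, 3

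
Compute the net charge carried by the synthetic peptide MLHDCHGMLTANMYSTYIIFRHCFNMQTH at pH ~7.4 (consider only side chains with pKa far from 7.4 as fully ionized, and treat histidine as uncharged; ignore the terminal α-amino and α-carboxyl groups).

Near pH 7.4, K and R contribute +1 each, D and E contribute −1 each, and every other side chain (His included, as stated) is uncharged.
Positive (K, R): R21 → +1.
Negative (D, E): D4 → −1.
Net charge = (+1) + (−1) = 0.

0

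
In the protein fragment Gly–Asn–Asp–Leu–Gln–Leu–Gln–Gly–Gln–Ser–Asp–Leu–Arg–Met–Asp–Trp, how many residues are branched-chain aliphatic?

3

The BCAAs are Val, Leu, and Ile — aliphatic side chains with a branch point.
Matching residues: Leu4, Leu6, Leu12.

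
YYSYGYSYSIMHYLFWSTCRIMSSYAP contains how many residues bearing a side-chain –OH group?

14

Serine (S), threonine (T), and tyrosine (Y) each carry a hydroxyl group on the side chain.
Matching residues: Y1, Y2, S3, Y4, Y6, S7, Y8, S9, Y13, S17, T18, S23, S24, Y25.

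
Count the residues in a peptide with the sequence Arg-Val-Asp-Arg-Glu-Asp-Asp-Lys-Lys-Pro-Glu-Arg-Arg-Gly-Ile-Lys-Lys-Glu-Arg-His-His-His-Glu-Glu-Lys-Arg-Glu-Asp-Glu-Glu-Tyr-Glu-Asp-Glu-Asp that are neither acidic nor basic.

Acidic: D, E. Basic: K, R, H. All other residues are neither.
Matching residues: Val2, Pro10, Gly14, Ile15, Tyr31.

5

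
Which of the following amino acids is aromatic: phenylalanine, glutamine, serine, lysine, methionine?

Phenylalanine (F), tryptophan (W), and tyrosine (Y) have aromatic ring side chains.
Of the listed options, only phenylalanine belongs to this group.

phenylalanine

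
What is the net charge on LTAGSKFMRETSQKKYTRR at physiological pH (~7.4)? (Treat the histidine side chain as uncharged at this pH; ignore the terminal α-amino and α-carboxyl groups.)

Near pH 7.4, K and R contribute +1 each, D and E contribute −1 each, and every other side chain (His included, as stated) is uncharged.
Positive (K, R): K6, R9, K14, K15, R18, R19 → +6.
Negative (D, E): E10 → −1.
Net charge = (+6) + (−1) = +5.

+5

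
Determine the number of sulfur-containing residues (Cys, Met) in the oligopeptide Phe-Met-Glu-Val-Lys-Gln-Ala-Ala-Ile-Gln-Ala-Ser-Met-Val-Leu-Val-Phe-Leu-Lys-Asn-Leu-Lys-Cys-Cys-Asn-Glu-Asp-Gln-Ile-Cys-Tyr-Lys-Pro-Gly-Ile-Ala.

5

Matching residues: Met2, Met13, Cys23, Cys24, Cys30.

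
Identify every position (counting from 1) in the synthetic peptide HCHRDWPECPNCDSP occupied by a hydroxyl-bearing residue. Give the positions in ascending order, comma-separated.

Matching residues: S14.

14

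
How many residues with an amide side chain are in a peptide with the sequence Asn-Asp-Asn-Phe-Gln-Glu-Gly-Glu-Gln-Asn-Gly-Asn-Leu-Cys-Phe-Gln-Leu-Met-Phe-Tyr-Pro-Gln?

8

Only N (asparagine) and Q (glutamine) carry a side-chain carboxamide.
Matching residues: Asn1, Asn3, Gln5, Gln9, Asn10, Asn12, Gln16, Gln22.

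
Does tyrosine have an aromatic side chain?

Yes

F, W, and Y each carry an aromatic ring on the side chain.
Tyrosine is in this group.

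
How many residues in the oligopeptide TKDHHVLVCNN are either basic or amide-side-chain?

Basic: H, K, R. Amide-side-chain: N, Q.
Basic residues here: K2, H4, H5 (3).
Amide-side-chain residues here: N10, N11 (2).
The two groups share no amino acid, so total = 3 + 2 = 5.

5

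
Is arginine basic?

Yes

The basic amino acids are Lys (K), Arg (R), and His (H).
Arginine is in this group.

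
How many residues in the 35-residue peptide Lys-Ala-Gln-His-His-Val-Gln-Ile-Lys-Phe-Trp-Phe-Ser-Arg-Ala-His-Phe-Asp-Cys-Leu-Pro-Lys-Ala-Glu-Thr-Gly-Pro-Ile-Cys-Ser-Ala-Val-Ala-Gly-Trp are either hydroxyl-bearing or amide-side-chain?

5

Hydroxyl-bearing: S, T, Y. Amide-side-chain: N, Q.
Hydroxyl-bearing residues here: Ser13, Thr25, Ser30 (3).
Amide-side-chain residues here: Gln3, Gln7 (2).
The two groups share no amino acid, so total = 3 + 2 = 5.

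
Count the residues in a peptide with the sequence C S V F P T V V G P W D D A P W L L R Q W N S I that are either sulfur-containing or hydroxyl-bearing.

Sulfur-containing: C, M. Hydroxyl-bearing: S, T, Y.
Sulfur-containing residues here: C1 (1).
Hydroxyl-bearing residues here: S2, T6, S23 (3).
The two groups share no amino acid, so total = 1 + 3 = 4.

4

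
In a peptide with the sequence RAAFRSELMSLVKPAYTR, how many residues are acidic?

Aspartate (D) and glutamate (E) have carboxylic-acid side chains and are the acidic amino acids.
Matching residues: E7.

1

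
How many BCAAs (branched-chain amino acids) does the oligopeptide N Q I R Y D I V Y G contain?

V, L, and I make up the branched-chain aliphatic group.
Matching residues: I3, I7, V8.

3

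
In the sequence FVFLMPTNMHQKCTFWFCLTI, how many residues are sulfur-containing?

Cysteine (C, thiol) and methionine (M, thioether) are the two sulfur-containing amino acids.
Matching residues: M5, M9, C13, C18.

4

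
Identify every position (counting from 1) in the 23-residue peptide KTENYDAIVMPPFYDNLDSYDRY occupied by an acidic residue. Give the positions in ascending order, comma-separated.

The acidic residues are Asp (D) and Glu (E), whose side chains end in a carboxylate group.
Matching residues: E3, D6, D15, D18, D21.

3, 6, 15, 18, 21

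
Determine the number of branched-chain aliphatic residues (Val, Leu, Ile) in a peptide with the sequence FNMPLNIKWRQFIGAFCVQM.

Matching residues: L5, I7, I13, V18.

4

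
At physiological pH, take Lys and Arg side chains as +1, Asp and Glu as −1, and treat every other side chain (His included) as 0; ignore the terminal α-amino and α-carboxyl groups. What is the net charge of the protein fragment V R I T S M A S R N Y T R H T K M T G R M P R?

+6

Positive (K, R): R2, R9, R13, K16, R20, R23 → +6.
Negative (D, E): none → −0.
Net charge = (+6) + (−0) = +6.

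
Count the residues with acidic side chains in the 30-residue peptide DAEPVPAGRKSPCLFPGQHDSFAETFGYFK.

4

The acidic residues are Asp (D) and Glu (E), whose side chains end in a carboxylate group.
Matching residues: D1, E3, D20, E24.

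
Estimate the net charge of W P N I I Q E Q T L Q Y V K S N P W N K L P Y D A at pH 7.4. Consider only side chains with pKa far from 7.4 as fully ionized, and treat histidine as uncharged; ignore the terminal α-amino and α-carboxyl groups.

0

The side chains ionized at physiological pH are Lys/Arg (+1) and Asp/Glu (−1); with His treated as neutral, nothing else contributes.
Positive (K, R): K14, K20 → +2.
Negative (D, E): E7, D24 → −2.
Net charge = (+2) + (−2) = 0.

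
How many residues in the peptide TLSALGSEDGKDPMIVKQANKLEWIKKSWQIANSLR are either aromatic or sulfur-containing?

Aromatic: F, W, Y. Sulfur-containing: C, M.
Aromatic residues here: W24, W29 (2).
Sulfur-containing residues here: M14 (1).
The two groups share no amino acid, so total = 2 + 1 = 3.

3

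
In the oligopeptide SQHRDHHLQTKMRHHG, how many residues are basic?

8

The basic amino acids are Lys (K), Arg (R), and His (H).
Matching residues: H3, R4, H6, H7, K11, R13, H14, H15.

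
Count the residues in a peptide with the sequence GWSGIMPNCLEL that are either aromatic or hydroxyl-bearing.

Aromatic: F, W, Y. Hydroxyl-bearing: S, T, Y.
Aromatic residues here: W2 (1).
Hydroxyl-bearing residues here: S3 (1).
(Y belongs to both groups, but none appear in this sequence.) Total = 1 + 1 = 2.

2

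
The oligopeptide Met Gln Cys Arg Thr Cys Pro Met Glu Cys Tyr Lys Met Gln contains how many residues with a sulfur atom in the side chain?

The sulfur-bearing residues are cysteine (–SH) and methionine (–S–CH₃).
Matching residues: Met1, Cys3, Cys6, Met8, Cys10, Met13.

6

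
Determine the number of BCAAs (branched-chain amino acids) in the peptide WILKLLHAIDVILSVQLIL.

12

V, L, and I make up the branched-chain aliphatic group.
Matching residues: I2, L3, L5, L6, I9, V11, I12, L13, V15, L17, I18, L19.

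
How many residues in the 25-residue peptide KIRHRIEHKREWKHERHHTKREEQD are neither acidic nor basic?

Acidic: D, E. Basic: K, R, H. All other residues are neither.
Matching residues: I2, I6, W12, T19, Q24.

5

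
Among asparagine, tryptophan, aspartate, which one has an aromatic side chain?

The aromatic amino acids are Phe (F, benzyl), Trp (W, indole), and Tyr (Y, phenol).
Of the listed options, only tryptophan belongs to this group.

tryptophan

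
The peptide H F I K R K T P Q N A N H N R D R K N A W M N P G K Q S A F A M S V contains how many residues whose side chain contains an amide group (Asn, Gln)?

7

Matching residues: Q9, N10, N12, N14, N19, N23, Q27.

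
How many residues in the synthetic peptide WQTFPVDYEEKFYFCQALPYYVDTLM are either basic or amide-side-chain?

3

Basic: H, K, R. Amide-side-chain: N, Q.
Basic residues here: K11 (1).
Amide-side-chain residues here: Q2, Q16 (2).
The two groups share no amino acid, so total = 1 + 2 = 3.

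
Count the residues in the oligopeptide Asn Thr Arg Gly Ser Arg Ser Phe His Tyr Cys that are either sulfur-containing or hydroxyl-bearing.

Sulfur-containing: C, M. Hydroxyl-bearing: S, T, Y.
Sulfur-containing residues here: Cys11 (1).
Hydroxyl-bearing residues here: Thr2, Ser5, Ser7, Tyr10 (4).
The two groups share no amino acid, so total = 1 + 4 = 5.

5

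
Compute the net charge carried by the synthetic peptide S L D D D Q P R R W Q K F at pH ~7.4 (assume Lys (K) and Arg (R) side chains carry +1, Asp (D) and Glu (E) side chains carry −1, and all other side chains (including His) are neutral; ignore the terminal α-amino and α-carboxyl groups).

0

Positive (K, R): R8, R9, K12 → +3.
Negative (D, E): D3, D4, D5 → −3.
Net charge = (+3) + (−3) = 0.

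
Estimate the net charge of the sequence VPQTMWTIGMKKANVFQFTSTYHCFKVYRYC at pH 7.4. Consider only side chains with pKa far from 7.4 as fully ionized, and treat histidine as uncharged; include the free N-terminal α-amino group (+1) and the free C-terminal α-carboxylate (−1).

The side chains ionized at physiological pH are Lys/Arg (+1) and Asp/Glu (−1); with His treated as neutral, nothing else contributes.
Positive (K, R): K11, K12, K26, R29 → +4.
Negative (D, E): none → −0.
The N-terminus (+1) and C-terminus (−1) cancel.
Net charge = (+4) + (−0) = +4.

+4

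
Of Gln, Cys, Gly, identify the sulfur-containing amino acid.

Only Cys (C) and Met (M) have a sulfur atom in the side chain.
Of the listed options, only Cys belongs to this group.

Cys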